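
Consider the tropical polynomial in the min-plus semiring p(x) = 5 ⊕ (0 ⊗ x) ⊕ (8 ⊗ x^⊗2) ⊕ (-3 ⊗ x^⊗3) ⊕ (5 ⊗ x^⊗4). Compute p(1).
p(1) = 0

A tropical monomial a ⊗ x^⊗i evaluates to a + i · x. Evaluating each term at x = 1:
  Term 0 contributes 5 + 0 · 1 = 5
  Term 1 contributes 0 + 1 · 1 = 1
  Term 2 contributes 8 + 2 · 1 = 10
  Term 3 contributes -3 + 3 · 1 = 0
  Term 4 contributes 5 + 4 · 1 = 9
p(1) = ⊕ of these = min[5, 1, 10, 0, 9] = 0.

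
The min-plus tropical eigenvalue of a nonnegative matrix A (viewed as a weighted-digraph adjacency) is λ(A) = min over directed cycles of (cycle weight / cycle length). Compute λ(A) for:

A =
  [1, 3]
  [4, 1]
λ(A) = 1

Enumerate directed cycles and compute their means (weight / length). Sample:
  cycle 0 → 0: weight = 1, length = 1, mean = 1/1 ≈ 1.000
  cycle 1 → 1: weight = 1, length = 1, mean = 1/1 ≈ 1.000
  cycle 0 → 1 → 0: weight = 7, length = 2, mean = 7/2 ≈ 3.500
  cycle 1 → 0 → 1: weight = 7, length = 2, mean = 7/2 ≈ 3.500
Minimum mean = 1.000, attained e.g. along the cycle 0 → 0 with weight 1 and length 1. So λ(A) = 1/1 = 1.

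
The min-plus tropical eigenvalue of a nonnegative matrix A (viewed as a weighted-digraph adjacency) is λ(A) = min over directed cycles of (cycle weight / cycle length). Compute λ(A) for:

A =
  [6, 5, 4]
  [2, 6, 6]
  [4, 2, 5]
λ(A) = 8/3

Enumerate directed cycles and compute their means (weight / length). Sample:
  cycle 0 → 0: weight = 6, length = 1, mean = 6/1 ≈ 6.000
  cycle 1 → 1: weight = 6, length = 1, mean = 6/1 ≈ 6.000
  cycle 2 → 2: weight = 5, length = 1, mean = 5/1 ≈ 5.000
  cycle 0 → 1 → 0: weight = 7, length = 2, mean = 7/2 ≈ 3.500
  cycle 0 → 2 → 0: weight = 8, length = 2, mean = 8/2 ≈ 4.000
  cycle 1 → 0 → 1: weight = 7, length = 2, mean = 7/2 ≈ 3.500
Minimum mean = 2.667, attained e.g. along the cycle 0 → 2 → 1 → 0 with weight 8 and length 3. So λ(A) = 8/3 = 8/3.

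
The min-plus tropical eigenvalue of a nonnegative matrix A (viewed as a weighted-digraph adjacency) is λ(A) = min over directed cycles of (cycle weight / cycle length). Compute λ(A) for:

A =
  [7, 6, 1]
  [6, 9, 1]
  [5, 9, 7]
λ(A) = 3

Enumerate directed cycles and compute their means (weight / length). Sample:
  cycle 0 → 0: weight = 7, length = 1, mean = 7/1 ≈ 7.000
  cycle 1 → 1: weight = 9, length = 1, mean = 9/1 ≈ 9.000
  cycle 2 → 2: weight = 7, length = 1, mean = 7/1 ≈ 7.000
  cycle 0 → 1 → 0: weight = 12, length = 2, mean = 12/2 ≈ 6.000
  cycle 0 → 2 → 0: weight = 6, length = 2, mean = 6/2 ≈ 3.000
  cycle 1 → 0 → 1: weight = 12, length = 2, mean = 12/2 ≈ 6.000
Minimum mean = 3.000, attained e.g. along the cycle 0 → 2 → 0 with weight 6 and length 2. So λ(A) = 6/2 = 3.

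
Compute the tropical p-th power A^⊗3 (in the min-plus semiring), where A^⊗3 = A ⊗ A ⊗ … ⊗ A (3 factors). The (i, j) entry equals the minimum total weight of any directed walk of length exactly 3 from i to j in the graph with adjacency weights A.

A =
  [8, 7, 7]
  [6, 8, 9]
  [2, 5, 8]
A^⊗3 =
  [17, 16, 16]
  [15, 18, 18]
  [11, 14, 17]

Each entry (A^⊗3)_ij equals the minimum over all length-3 walks i = v_0 → v_1 → … → v_3 = j of Σ_t A[v_t][v_{t+1}]. For example, for (i, j) = (0, 2) we minimise over 9 possible intermediate vertex sequences; the minimum is 16, attained along the walk 0 → 2 → 0 → 2.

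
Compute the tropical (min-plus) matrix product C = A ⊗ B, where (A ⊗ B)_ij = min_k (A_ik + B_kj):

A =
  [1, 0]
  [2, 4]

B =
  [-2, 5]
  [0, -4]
A ⊗ B =
  [-1, -4]
  [0, 0]

Apply the min-plus product entry-by-entry:
  C[0][0] = min over k of (A[0][0] + B[0][0] = 1 + -2 = -1, A[0][1] + B[1][0] = 0 + 0 = 0) = -1 (attained at k = 0)
  C[0][1] = min over k of (A[0][0] + B[0][1] = 1 + 5 = 6, A[0][1] + B[1][1] = 0 + -4 = -4) = -4 (attained at k = 1)
  C[1][0] = min over k of (A[1][0] + B[0][0] = 2 + -2 = 0, A[1][1] + B[1][0] = 4 + 0 = 4) = 0 (attained at k = 0)
  C[1][1] = min over k of (A[1][0] + B[0][1] = 2 + 5 = 7, A[1][1] + B[1][1] = 4 + -4 = 0) = 0 (attained at k = 1)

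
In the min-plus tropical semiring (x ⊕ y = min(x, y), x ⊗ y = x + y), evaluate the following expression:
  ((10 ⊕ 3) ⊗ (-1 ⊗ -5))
((10 ⊕ 3) ⊗ (-1 ⊗ -5)) = -3

Expand innermost to outermost. Recall ⊕ takes the minimum of its arguments and ⊗ takes their sum. Working out the expression ((10 ⊕ 3) ⊗ (-1 ⊗ -5)) gives -3.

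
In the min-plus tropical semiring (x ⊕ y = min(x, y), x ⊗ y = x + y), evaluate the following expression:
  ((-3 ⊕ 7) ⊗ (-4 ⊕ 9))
((-3 ⊕ 7) ⊗ (-4 ⊕ 9)) = -7

Expand innermost to outermost. Recall ⊕ takes the minimum of its arguments and ⊗ takes their sum. Working out the expression ((-3 ⊕ 7) ⊗ (-4 ⊕ 9)) gives -7.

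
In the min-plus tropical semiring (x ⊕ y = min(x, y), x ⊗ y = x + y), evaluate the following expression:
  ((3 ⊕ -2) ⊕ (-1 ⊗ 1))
((3 ⊕ -2) ⊕ (-1 ⊗ 1)) = -2

Expand innermost to outermost. Recall ⊕ takes the minimum of its arguments and ⊗ takes their sum. Working out the expression ((3 ⊕ -2) ⊕ (-1 ⊗ 1)) gives -2.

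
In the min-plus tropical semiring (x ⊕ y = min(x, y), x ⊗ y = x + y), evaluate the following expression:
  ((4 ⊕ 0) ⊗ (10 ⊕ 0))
((4 ⊕ 0) ⊗ (10 ⊕ 0)) = 0

Expand innermost to outermost. Recall ⊕ takes the minimum of its arguments and ⊗ takes their sum. Working out the expression ((4 ⊕ 0) ⊗ (10 ⊕ 0)) gives 0.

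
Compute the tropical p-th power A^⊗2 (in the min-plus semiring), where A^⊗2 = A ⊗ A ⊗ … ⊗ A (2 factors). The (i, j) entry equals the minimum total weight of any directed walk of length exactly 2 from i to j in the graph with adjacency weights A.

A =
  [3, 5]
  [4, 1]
A^⊗2 =
  [6, 6]
  [5, 2]

Each entry (A^⊗2)_ij equals the minimum over all length-2 walks i = v_0 → v_1 → … → v_2 = j of Σ_t A[v_t][v_{t+1}]. For example, for (i, j) = (0, 1) we minimise over 2 possible intermediate vertex sequences; the minimum is 6, attained along the walk 0 → 1 → 1.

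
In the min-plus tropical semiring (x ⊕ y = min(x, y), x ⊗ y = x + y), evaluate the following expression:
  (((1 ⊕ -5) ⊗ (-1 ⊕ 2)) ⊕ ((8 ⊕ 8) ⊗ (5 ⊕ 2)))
(((1 ⊕ -5) ⊗ (-1 ⊕ 2)) ⊕ ((8 ⊕ 8) ⊗ (5 ⊕ 2))) = -6

Expand innermost to outermost. Recall ⊕ takes the minimum of its arguments and ⊗ takes their sum. Working out the expression (((1 ⊕ -5) ⊗ (-1 ⊕ 2)) ⊕ ((8 ⊕ 8) ⊗ (5 ⊕ 2))) gives -6.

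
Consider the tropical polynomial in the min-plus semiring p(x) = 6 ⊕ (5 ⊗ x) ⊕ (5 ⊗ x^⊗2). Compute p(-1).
p(-1) = 3

A tropical monomial a ⊗ x^⊗i evaluates to a + i · x. Evaluating each term at x = -1:
  Term 0 contributes 6 + 0 · -1 = 6
  Term 1 contributes 5 + 1 · -1 = 4
  Term 2 contributes 5 + 2 · -1 = 3
p(-1) = ⊕ of these = min[6, 4, 3] = 3.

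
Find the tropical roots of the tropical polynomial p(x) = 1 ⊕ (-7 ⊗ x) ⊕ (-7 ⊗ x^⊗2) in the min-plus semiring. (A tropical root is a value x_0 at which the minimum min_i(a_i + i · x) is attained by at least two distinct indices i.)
Roots: {0, 8}

Each tropical root is a break point of the lower envelope of the lines y = a_i + i · x (there are 3 lines, with slopes 0, 1, ..., 2). Only the lines that attain the minimum somewhere contribute to roots; other lines are dominated. Here the surviving (envelope) indices are i = 2, i = 1, i = 0.
Intersections between consecutive envelope lines give the roots: for adjacent envelope indices i < j the intersection is x = (a_i − a_j) / (j − i). Reading off the sorted break points: {0, 8}.
Verification: at each break x_0, at least two indices attain the minimum of min_i(a_i + i · x_0).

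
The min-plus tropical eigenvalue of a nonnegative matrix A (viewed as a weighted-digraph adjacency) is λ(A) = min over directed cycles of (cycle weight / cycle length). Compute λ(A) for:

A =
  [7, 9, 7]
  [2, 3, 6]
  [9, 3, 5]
λ(A) = 3

Enumerate directed cycles and compute their means (weight / length). Sample:
  cycle 0 → 0: weight = 7, length = 1, mean = 7/1 ≈ 7.000
  cycle 1 → 1: weight = 3, length = 1, mean = 3/1 ≈ 3.000
  cycle 2 → 2: weight = 5, length = 1, mean = 5/1 ≈ 5.000
  cycle 0 → 1 → 0: weight = 11, length = 2, mean = 11/2 ≈ 5.500
  cycle 0 → 2 → 0: weight = 16, length = 2, mean = 16/2 ≈ 8.000
  cycle 1 → 0 → 1: weight = 11, length = 2, mean = 11/2 ≈ 5.500
Minimum mean = 3.000, attained e.g. along the cycle 1 → 1 with weight 3 and length 1. So λ(A) = 3/1 = 3.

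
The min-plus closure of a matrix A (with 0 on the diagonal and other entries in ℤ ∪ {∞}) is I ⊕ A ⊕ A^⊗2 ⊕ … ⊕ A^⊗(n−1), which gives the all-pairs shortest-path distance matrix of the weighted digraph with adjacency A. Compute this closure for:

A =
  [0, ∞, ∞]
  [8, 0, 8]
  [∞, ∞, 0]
Closure =
  [0, ∞, ∞]
  [8, 0, 8]
  [∞, ∞, 0]

This is the Floyd-Warshall all-pairs shortest-path computation. For each intermediate vertex k = 0, 1, …, 2, update dist[i][j] ← min(dist[i][j], dist[i][k] + dist[k][j]). The final matrix gives, for each (i, j), the minimum total weight of any directed path from i to j (possibly empty when i = j).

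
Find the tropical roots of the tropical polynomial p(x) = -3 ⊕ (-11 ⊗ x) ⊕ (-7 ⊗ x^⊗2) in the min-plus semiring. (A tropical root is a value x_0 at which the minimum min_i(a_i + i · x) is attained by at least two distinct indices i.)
Roots: {-4, 8}

Each tropical root is a break point of the lower envelope of the lines y = a_i + i · x (there are 3 lines, with slopes 0, 1, ..., 2). Only the lines that attain the minimum somewhere contribute to roots; other lines are dominated. Here the surviving (envelope) indices are i = 2, i = 1, i = 0.
Intersections between consecutive envelope lines give the roots: for adjacent envelope indices i < j the intersection is x = (a_i − a_j) / (j − i). Reading off the sorted break points: {-4, 8}.
Verification: at each break x_0, at least two indices attain the minimum of min_i(a_i + i · x_0).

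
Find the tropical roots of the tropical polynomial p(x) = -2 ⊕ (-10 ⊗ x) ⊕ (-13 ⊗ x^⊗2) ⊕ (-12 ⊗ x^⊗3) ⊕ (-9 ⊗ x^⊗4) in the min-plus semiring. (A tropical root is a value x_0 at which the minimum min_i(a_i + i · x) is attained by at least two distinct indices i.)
Roots: {-3, -1, 3, 8}

Each tropical root is a break point of the lower envelope of the lines y = a_i + i · x (there are 5 lines, with slopes 0, 1, ..., 4). Only the lines that attain the minimum somewhere contribute to roots; other lines are dominated. Here the surviving (envelope) indices are i = 4, i = 3, i = 2, i = 1, i = 0.
Intersections between consecutive envelope lines give the roots: for adjacent envelope indices i < j the intersection is x = (a_i − a_j) / (j − i). Reading off the sorted break points: {-3, -1, 3, 8}.
Verification: at each break x_0, at least two indices attain the minimum of min_i(a_i + i · x_0).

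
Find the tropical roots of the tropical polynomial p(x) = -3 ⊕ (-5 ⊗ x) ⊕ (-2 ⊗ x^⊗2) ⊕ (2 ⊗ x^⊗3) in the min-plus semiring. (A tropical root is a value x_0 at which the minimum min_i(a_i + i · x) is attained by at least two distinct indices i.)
Roots: {-4, -3, 2}

Each tropical root is a break point of the lower envelope of the lines y = a_i + i · x (there are 4 lines, with slopes 0, 1, ..., 3). Only the lines that attain the minimum somewhere contribute to roots; other lines are dominated. Here the surviving (envelope) indices are i = 3, i = 2, i = 1, i = 0.
Intersections between consecutive envelope lines give the roots: for adjacent envelope indices i < j the intersection is x = (a_i − a_j) / (j − i). Reading off the sorted break points: {-4, -3, 2}.
Verification: at each break x_0, at least two indices attain the minimum of min_i(a_i + i · x_0).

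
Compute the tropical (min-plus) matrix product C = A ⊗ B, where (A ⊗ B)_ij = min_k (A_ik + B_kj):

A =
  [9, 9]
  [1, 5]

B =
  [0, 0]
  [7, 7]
A ⊗ B =
  [9, 9]
  [1, 1]

Apply the min-plus product entry-by-entry:
  C[0][0] = min over k of (A[0][0] + B[0][0] = 9 + 0 = 9, A[0][1] + B[1][0] = 9 + 7 = 16) = 9 (attained at k = 0)
  C[0][1] = min over k of (A[0][0] + B[0][1] = 9 + 0 = 9, A[0][1] + B[1][1] = 9 + 7 = 16) = 9 (attained at k = 0)
  C[1][0] = min over k of (A[1][0] + B[0][0] = 1 + 0 = 1, A[1][1] + B[1][0] = 5 + 7 = 12) = 1 (attained at k = 0)
  C[1][1] = min over k of (A[1][0] + B[0][1] = 1 + 0 = 1, A[1][1] + B[1][1] = 5 + 7 = 12) = 1 (attained at k = 0)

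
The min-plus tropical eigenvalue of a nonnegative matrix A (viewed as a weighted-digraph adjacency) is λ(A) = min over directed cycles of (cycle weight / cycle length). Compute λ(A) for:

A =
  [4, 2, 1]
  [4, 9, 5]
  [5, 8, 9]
λ(A) = 3

Enumerate directed cycles and compute their means (weight / length). Sample:
  cycle 0 → 0: weight = 4, length = 1, mean = 4/1 ≈ 4.000
  cycle 1 → 1: weight = 9, length = 1, mean = 9/1 ≈ 9.000
  cycle 2 → 2: weight = 9, length = 1, mean = 9/1 ≈ 9.000
  cycle 0 → 1 → 0: weight = 6, length = 2, mean = 6/2 ≈ 3.000
  cycle 0 → 2 → 0: weight = 6, length = 2, mean = 6/2 ≈ 3.000
  cycle 1 → 0 → 1: weight = 6, length = 2, mean = 6/2 ≈ 3.000
Minimum mean = 3.000, attained e.g. along the cycle 0 → 1 → 0 with weight 6 and length 2. So λ(A) = 6/2 = 3.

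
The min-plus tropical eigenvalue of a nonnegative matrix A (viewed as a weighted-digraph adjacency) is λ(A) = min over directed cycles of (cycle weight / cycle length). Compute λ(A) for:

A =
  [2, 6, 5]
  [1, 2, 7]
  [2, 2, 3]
λ(A) = 2

Enumerate directed cycles and compute their means (weight / length). Sample:
  cycle 0 → 0: weight = 2, length = 1, mean = 2/1 ≈ 2.000
  cycle 1 → 1: weight = 2, length = 1, mean = 2/1 ≈ 2.000
  cycle 2 → 2: weight = 3, length = 1, mean = 3/1 ≈ 3.000
  cycle 0 → 1 → 0: weight = 7, length = 2, mean = 7/2 ≈ 3.500
  cycle 0 → 2 → 0: weight = 7, length = 2, mean = 7/2 ≈ 3.500
  cycle 1 → 0 → 1: weight = 7, length = 2, mean = 7/2 ≈ 3.500
Minimum mean = 2.000, attained e.g. along the cycle 0 → 0 with weight 2 and length 1. So λ(A) = 2/1 = 2.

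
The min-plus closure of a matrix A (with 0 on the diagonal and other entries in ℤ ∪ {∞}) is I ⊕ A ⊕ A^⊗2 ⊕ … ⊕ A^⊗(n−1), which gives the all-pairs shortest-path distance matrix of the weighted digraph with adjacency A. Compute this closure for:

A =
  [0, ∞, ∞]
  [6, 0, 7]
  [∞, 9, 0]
Closure =
  [0, ∞, ∞]
  [6, 0, 7]
  [15, 9, 0]

This is the Floyd-Warshall all-pairs shortest-path computation. For each intermediate vertex k = 0, 1, …, 2, update dist[i][j] ← min(dist[i][j], dist[i][k] + dist[k][j]). The final matrix gives, for each (i, j), the minimum total weight of any directed path from i to j (possibly empty when i = j).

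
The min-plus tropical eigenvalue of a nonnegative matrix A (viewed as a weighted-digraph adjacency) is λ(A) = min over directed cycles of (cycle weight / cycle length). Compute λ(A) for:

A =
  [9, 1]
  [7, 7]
λ(A) = 4

Enumerate directed cycles and compute their means (weight / length). Sample:
  cycle 0 → 0: weight = 9, length = 1, mean = 9/1 ≈ 9.000
  cycle 1 → 1: weight = 7, length = 1, mean = 7/1 ≈ 7.000
  cycle 0 → 1 → 0: weight = 8, length = 2, mean = 8/2 ≈ 4.000
  cycle 1 → 0 → 1: weight = 8, length = 2, mean = 8/2 ≈ 4.000
Minimum mean = 4.000, attained e.g. along the cycle 0 → 1 → 0 with weight 8 and length 2. So λ(A) = 8/2 = 4.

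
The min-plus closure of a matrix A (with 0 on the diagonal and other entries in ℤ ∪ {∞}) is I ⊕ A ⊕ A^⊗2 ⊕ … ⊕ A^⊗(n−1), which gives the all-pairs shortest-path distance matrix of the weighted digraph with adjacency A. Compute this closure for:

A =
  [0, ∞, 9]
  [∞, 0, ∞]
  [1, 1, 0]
Closure =
  [0, 10, 9]
  [∞, 0, ∞]
  [1, 1, 0]

This is the Floyd-Warshall all-pairs shortest-path computation. For each intermediate vertex k = 0, 1, …, 2, update dist[i][j] ← min(dist[i][j], dist[i][k] + dist[k][j]). The final matrix gives, for each (i, j), the minimum total weight of any directed path from i to j (possibly empty when i = j).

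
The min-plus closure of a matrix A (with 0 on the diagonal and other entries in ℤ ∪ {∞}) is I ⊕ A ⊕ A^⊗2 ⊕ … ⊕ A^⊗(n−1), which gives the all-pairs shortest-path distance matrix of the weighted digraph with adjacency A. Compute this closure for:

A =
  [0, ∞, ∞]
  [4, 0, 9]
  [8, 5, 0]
Closure =
  [0, ∞, ∞]
  [4, 0, 9]
  [8, 5, 0]

This is the Floyd-Warshall all-pairs shortest-path computation. For each intermediate vertex k = 0, 1, …, 2, update dist[i][j] ← min(dist[i][j], dist[i][k] + dist[k][j]). The final matrix gives, for each (i, j), the minimum total weight of any directed path from i to j (possibly empty when i = j).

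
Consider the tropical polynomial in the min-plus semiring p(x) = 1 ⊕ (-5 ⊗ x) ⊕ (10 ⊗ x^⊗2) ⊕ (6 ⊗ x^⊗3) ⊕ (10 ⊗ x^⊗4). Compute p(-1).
p(-1) = -6

A tropical monomial a ⊗ x^⊗i evaluates to a + i · x. Evaluating each term at x = -1:
  Term 0 contributes 1 + 0 · -1 = 1
  Term 1 contributes -5 + 1 · -1 = -6
  Term 2 contributes 10 + 2 · -1 = 8
  Term 3 contributes 6 + 3 · -1 = 3
  Term 4 contributes 10 + 4 · -1 = 6
p(-1) = ⊕ of these = min[1, -6, 8, 3, 6] = -6.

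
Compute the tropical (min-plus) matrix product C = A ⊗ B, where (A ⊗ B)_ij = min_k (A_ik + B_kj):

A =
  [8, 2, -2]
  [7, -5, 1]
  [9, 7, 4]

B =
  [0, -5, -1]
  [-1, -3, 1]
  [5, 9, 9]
A ⊗ B =
  [1, -1, 3]
  [-6, -8, -4]
  [6, 4, 8]

Apply the min-plus product entry-by-entry:
  C[0][0] = min over k of (A[0][0] + B[0][0] = 8 + 0 = 8, A[0][1] + B[1][0] = 2 + -1 = 1, A[0][2] + B[2][0] = -2 + 5 = 3) = 1 (attained at k = 1)
  C[0][1] = min over k of (A[0][0] + B[0][1] = 8 + -5 = 3, A[0][1] + B[1][1] = 2 + -3 = -1, A[0][2] + B[2][1] = -2 + 9 = 7) = -1 (attained at k = 1)
  C[0][2] = min over k of (A[0][0] + B[0][2] = 8 + -1 = 7, A[0][1] + B[1][2] = 2 + 1 = 3, A[0][2] + B[2][2] = -2 + 9 = 7) = 3 (attained at k = 1)
  C[1][0] = min over k of (A[1][0] + B[0][0] = 7 + 0 = 7, A[1][1] + B[1][0] = -5 + -1 = -6, A[1][2] + B[2][0] = 1 + 5 = 6) = -6 (attained at k = 1)
  C[1][1] = min over k of (A[1][0] + B[0][1] = 7 + -5 = 2, A[1][1] + B[1][1] = -5 + -3 = -8, A[1][2] + B[2][1] = 1 + 9 = 10) = -8 (attained at k = 1)
  C[1][2] = min over k of (A[1][0] + B[0][2] = 7 + -1 = 6, A[1][1] + B[1][2] = -5 + 1 = -4, A[1][2] + B[2][2] = 1 + 9 = 10) = -4 (attained at k = 1)
  C[2][0] = min over k of (A[2][0] + B[0][0] = 9 + 0 = 9, A[2][1] + B[1][0] = 7 + -1 = 6, A[2][2] + B[2][0] = 4 + 5 = 9) = 6 (attained at k = 1)
  C[2][1] = min over k of (A[2][0] + B[0][1] = 9 + -5 = 4, A[2][1] + B[1][1] = 7 + -3 = 4, A[2][2] + B[2][1] = 4 + 9 = 13) = 4 (attained at k = 0)
  C[2][2] = min over k of (A[2][0] + B[0][2] = 9 + -1 = 8, A[2][1] + B[1][2] = 7 + 1 = 8, A[2][2] + B[2][2] = 4 + 9 = 13) = 8 (attained at k = 0)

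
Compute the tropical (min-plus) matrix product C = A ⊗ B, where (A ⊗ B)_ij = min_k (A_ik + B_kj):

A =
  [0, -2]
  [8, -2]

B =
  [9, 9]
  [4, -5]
A ⊗ B =
  [2, -7]
  [2, -7]

Apply the min-plus product entry-by-entry:
  C[0][0] = min over k of (A[0][0] + B[0][0] = 0 + 9 = 9, A[0][1] + B[1][0] = -2 + 4 = 2) = 2 (attained at k = 1)
  C[0][1] = min over k of (A[0][0] + B[0][1] = 0 + 9 = 9, A[0][1] + B[1][1] = -2 + -5 = -7) = -7 (attained at k = 1)
  C[1][0] = min over k of (A[1][0] + B[0][0] = 8 + 9 = 17, A[1][1] + B[1][0] = -2 + 4 = 2) = 2 (attained at k = 1)
  C[1][1] = min over k of (A[1][0] + B[0][1] = 8 + 9 = 17, A[1][1] + B[1][1] = -2 + -5 = -7) = -7 (attained at k = 1)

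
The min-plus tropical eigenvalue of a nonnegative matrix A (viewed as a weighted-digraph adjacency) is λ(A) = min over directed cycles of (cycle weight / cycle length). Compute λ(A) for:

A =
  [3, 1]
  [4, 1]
λ(A) = 1

Enumerate directed cycles and compute their means (weight / length). Sample:
  cycle 0 → 0: weight = 3, length = 1, mean = 3/1 ≈ 3.000
  cycle 1 → 1: weight = 1, length = 1, mean = 1/1 ≈ 1.000
  cycle 0 → 1 → 0: weight = 5, length = 2, mean = 5/2 ≈ 2.500
  cycle 1 → 0 → 1: weight = 5, length = 2, mean = 5/2 ≈ 2.500
Minimum mean = 1.000, attained e.g. along the cycle 1 → 1 with weight 1 and length 1. So λ(A) = 1/1 = 1.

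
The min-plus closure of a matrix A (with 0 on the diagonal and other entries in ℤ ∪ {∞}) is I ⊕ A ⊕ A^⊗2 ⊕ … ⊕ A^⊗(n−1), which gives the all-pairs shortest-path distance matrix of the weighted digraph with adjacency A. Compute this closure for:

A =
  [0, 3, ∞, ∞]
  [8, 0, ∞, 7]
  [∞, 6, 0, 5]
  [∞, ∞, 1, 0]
Closure =
  [0, 3, 11, 10]
  [8, 0, 8, 7]
  [14, 6, 0, 5]
  [15, 7, 1, 0]

This is the Floyd-Warshall all-pairs shortest-path computation. For each intermediate vertex k = 0, 1, …, 3, update dist[i][j] ← min(dist[i][j], dist[i][k] + dist[k][j]). The final matrix gives, for each (i, j), the minimum total weight of any directed path from i to j (possibly empty when i = j).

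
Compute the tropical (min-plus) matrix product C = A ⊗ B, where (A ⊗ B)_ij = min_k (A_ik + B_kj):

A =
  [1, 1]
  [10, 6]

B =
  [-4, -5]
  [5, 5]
A ⊗ B =
  [-3, -4]
  [6, 5]

Apply the min-plus product entry-by-entry:
  C[0][0] = min over k of (A[0][0] + B[0][0] = 1 + -4 = -3, A[0][1] + B[1][0] = 1 + 5 = 6) = -3 (attained at k = 0)
  C[0][1] = min over k of (A[0][0] + B[0][1] = 1 + -5 = -4, A[0][1] + B[1][1] = 1 + 5 = 6) = -4 (attained at k = 0)
  C[1][0] = min over k of (A[1][0] + B[0][0] = 10 + -4 = 6, A[1][1] + B[1][0] = 6 + 5 = 11) = 6 (attained at k = 0)
  C[1][1] = min over k of (A[1][0] + B[0][1] = 10 + -5 = 5, A[1][1] + B[1][1] = 6 + 5 = 11) = 5 (attained at k = 0)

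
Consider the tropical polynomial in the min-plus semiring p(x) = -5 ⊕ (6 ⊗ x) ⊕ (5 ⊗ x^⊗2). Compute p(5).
p(5) = -5

A tropical monomial a ⊗ x^⊗i evaluates to a + i · x. Evaluating each term at x = 5:
  Term 0 contributes -5 + 0 · 5 = -5
  Term 1 contributes 6 + 1 · 5 = 11
  Term 2 contributes 5 + 2 · 5 = 15
p(5) = ⊕ of these = min[-5, 11, 15] = -5.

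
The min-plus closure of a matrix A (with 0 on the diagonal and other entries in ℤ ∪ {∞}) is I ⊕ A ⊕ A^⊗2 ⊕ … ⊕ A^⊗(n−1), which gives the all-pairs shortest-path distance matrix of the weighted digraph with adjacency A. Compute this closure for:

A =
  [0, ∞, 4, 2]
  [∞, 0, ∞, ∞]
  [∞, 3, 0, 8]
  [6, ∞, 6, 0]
Closure =
  [0, 7, 4, 2]
  [∞, 0, ∞, ∞]
  [14, 3, 0, 8]
  [6, 9, 6, 0]

This is the Floyd-Warshall all-pairs shortest-path computation. For each intermediate vertex k = 0, 1, …, 3, update dist[i][j] ← min(dist[i][j], dist[i][k] + dist[k][j]). The final matrix gives, for each (i, j), the minimum total weight of any directed path from i to j (possibly empty when i = j).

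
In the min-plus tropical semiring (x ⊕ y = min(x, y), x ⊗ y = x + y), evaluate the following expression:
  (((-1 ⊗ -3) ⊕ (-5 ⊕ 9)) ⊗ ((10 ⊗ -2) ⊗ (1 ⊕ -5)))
(((-1 ⊗ -3) ⊕ (-5 ⊕ 9)) ⊗ ((10 ⊗ -2) ⊗ (1 ⊕ -5))) = -2

Expand innermost to outermost. Recall ⊕ takes the minimum of its arguments and ⊗ takes their sum. Working out the expression (((-1 ⊗ -3) ⊕ (-5 ⊕ 9)) ⊗ ((10 ⊗ -2) ⊗ (1 ⊕ -5))) gives -2.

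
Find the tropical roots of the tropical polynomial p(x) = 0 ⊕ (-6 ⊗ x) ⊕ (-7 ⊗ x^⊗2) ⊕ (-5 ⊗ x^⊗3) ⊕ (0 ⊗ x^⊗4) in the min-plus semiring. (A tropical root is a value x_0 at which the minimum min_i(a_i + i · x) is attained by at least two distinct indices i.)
Roots: {-5, -2, 1, 6}

Each tropical root is a break point of the lower envelope of the lines y = a_i + i · x (there are 5 lines, with slopes 0, 1, ..., 4). Only the lines that attain the minimum somewhere contribute to roots; other lines are dominated. Here the surviving (envelope) indices are i = 4, i = 3, i = 2, i = 1, i = 0.
Intersections between consecutive envelope lines give the roots: for adjacent envelope indices i < j the intersection is x = (a_i − a_j) / (j − i). Reading off the sorted break points: {-5, -2, 1, 6}.
Verification: at each break x_0, at least two indices attain the minimum of min_i(a_i + i · x_0).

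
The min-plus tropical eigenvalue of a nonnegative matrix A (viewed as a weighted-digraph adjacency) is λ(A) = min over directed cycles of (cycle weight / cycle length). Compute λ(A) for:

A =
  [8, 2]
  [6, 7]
λ(A) = 4

Enumerate directed cycles and compute their means (weight / length). Sample:
  cycle 0 → 0: weight = 8, length = 1, mean = 8/1 ≈ 8.000
  cycle 1 → 1: weight = 7, length = 1, mean = 7/1 ≈ 7.000
  cycle 0 → 1 → 0: weight = 8, length = 2, mean = 8/2 ≈ 4.000
  cycle 1 → 0 → 1: weight = 8, length = 2, mean = 8/2 ≈ 4.000
Minimum mean = 4.000, attained e.g. along the cycle 0 → 1 → 0 with weight 8 and length 2. So λ(A) = 8/2 = 4.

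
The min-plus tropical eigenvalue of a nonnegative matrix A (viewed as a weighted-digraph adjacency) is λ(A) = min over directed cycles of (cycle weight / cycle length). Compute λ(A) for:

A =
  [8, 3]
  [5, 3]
λ(A) = 3

Enumerate directed cycles and compute their means (weight / length). Sample:
  cycle 0 → 0: weight = 8, length = 1, mean = 8/1 ≈ 8.000
  cycle 1 → 1: weight = 3, length = 1, mean = 3/1 ≈ 3.000
  cycle 0 → 1 → 0: weight = 8, length = 2, mean = 8/2 ≈ 4.000
  cycle 1 → 0 → 1: weight = 8, length = 2, mean = 8/2 ≈ 4.000
Minimum mean = 3.000, attained e.g. along the cycle 1 → 1 with weight 3 and length 1. So λ(A) = 3/1 = 3.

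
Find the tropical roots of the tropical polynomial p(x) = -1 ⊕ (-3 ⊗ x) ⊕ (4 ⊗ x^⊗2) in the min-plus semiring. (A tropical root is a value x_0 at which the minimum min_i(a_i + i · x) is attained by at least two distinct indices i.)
Roots: {-7, 2}

Each tropical root is a break point of the lower envelope of the lines y = a_i + i · x (there are 3 lines, with slopes 0, 1, ..., 2). Only the lines that attain the minimum somewhere contribute to roots; other lines are dominated. Here the surviving (envelope) indices are i = 2, i = 1, i = 0.
Intersections between consecutive envelope lines give the roots: for adjacent envelope indices i < j the intersection is x = (a_i − a_j) / (j − i). Reading off the sorted break points: {-7, 2}.
Verification: at each break x_0, at least two indices attain the minimum of min_i(a_i + i · x_0).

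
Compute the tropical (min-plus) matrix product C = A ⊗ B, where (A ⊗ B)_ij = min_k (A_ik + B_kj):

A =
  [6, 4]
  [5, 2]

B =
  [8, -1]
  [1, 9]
A ⊗ B =
  [5, 5]
  [3, 4]

Apply the min-plus product entry-by-entry:
  C[0][0] = min over k of (A[0][0] + B[0][0] = 6 + 8 = 14, A[0][1] + B[1][0] = 4 + 1 = 5) = 5 (attained at k = 1)
  C[0][1] = min over k of (A[0][0] + B[0][1] = 6 + -1 = 5, A[0][1] + B[1][1] = 4 + 9 = 13) = 5 (attained at k = 0)
  C[1][0] = min over k of (A[1][0] + B[0][0] = 5 + 8 = 13, A[1][1] + B[1][0] = 2 + 1 = 3) = 3 (attained at k = 1)
  C[1][1] = min over k of (A[1][0] + B[0][1] = 5 + -1 = 4, A[1][1] + B[1][1] = 2 + 9 = 11) = 4 (attained at k = 0)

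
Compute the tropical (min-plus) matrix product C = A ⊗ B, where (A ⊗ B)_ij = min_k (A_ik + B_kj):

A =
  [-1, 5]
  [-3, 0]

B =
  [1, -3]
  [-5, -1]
A ⊗ B =
  [0, -4]
  [-5, -6]

Apply the min-plus product entry-by-entry:
  C[0][0] = min over k of (A[0][0] + B[0][0] = -1 + 1 = 0, A[0][1] + B[1][0] = 5 + -5 = 0) = 0 (attained at k = 0)
  C[0][1] = min over k of (A[0][0] + B[0][1] = -1 + -3 = -4, A[0][1] + B[1][1] = 5 + -1 = 4) = -4 (attained at k = 0)
  C[1][0] = min over k of (A[1][0] + B[0][0] = -3 + 1 = -2, A[1][1] + B[1][0] = 0 + -5 = -5) = -5 (attained at k = 1)
  C[1][1] = min over k of (A[1][0] + B[0][1] = -3 + -3 = -6, A[1][1] + B[1][1] = 0 + -1 = -1) = -6 (attained at k = 0)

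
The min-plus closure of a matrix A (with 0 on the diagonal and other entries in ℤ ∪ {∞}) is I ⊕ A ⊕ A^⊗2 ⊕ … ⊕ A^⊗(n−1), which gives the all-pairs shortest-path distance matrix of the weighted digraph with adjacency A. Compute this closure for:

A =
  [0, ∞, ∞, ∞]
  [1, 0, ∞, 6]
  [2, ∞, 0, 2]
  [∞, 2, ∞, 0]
Closure =
  [0, ∞, ∞, ∞]
  [1, 0, ∞, 6]
  [2, 4, 0, 2]
  [3, 2, ∞, 0]

This is the Floyd-Warshall all-pairs shortest-path computation. For each intermediate vertex k = 0, 1, …, 3, update dist[i][j] ← min(dist[i][j], dist[i][k] + dist[k][j]). The final matrix gives, for each (i, j), the minimum total weight of any directed path from i to j (possibly empty when i = j).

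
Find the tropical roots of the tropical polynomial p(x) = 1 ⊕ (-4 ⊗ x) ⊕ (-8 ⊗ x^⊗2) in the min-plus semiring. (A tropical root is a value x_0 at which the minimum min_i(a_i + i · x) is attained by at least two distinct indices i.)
Roots: {4, 5}

Each tropical root is a break point of the lower envelope of the lines y = a_i + i · x (there are 3 lines, with slopes 0, 1, ..., 2). Only the lines that attain the minimum somewhere contribute to roots; other lines are dominated. Here the surviving (envelope) indices are i = 2, i = 1, i = 0.
Intersections between consecutive envelope lines give the roots: for adjacent envelope indices i < j the intersection is x = (a_i − a_j) / (j − i). Reading off the sorted break points: {4, 5}.
Verification: at each break x_0, at least two indices attain the minimum of min_i(a_i + i · x_0).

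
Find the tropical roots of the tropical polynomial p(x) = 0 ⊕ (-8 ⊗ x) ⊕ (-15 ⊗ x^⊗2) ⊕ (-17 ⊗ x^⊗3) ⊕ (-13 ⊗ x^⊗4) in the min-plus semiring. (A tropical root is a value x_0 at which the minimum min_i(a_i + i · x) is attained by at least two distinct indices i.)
Roots: {-4, 2, 7, 8}

Each tropical root is a break point of the lower envelope of the lines y = a_i + i · x (there are 5 lines, with slopes 0, 1, ..., 4). Only the lines that attain the minimum somewhere contribute to roots; other lines are dominated. Here the surviving (envelope) indices are i = 4, i = 3, i = 2, i = 1, i = 0.
Intersections between consecutive envelope lines give the roots: for adjacent envelope indices i < j the intersection is x = (a_i − a_j) / (j − i). Reading off the sorted break points: {-4, 2, 7, 8}.
Verification: at each break x_0, at least two indices attain the minimum of min_i(a_i + i · x_0).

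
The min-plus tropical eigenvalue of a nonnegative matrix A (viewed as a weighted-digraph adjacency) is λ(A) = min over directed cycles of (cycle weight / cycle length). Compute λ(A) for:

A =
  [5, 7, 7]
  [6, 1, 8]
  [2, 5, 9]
λ(A) = 1

Enumerate directed cycles and compute their means (weight / length). Sample:
  cycle 0 → 0: weight = 5, length = 1, mean = 5/1 ≈ 5.000
  cycle 1 → 1: weight = 1, length = 1, mean = 1/1 ≈ 1.000
  cycle 2 → 2: weight = 9, length = 1, mean = 9/1 ≈ 9.000
  cycle 0 → 1 → 0: weight = 13, length = 2, mean = 13/2 ≈ 6.500
  cycle 0 → 2 → 0: weight = 9, length = 2, mean = 9/2 ≈ 4.500
  cycle 1 → 0 → 1: weight = 13, length = 2, mean = 13/2 ≈ 6.500
Minimum mean = 1.000, attained e.g. along the cycle 1 → 1 with weight 1 and length 1. So λ(A) = 1/1 = 1.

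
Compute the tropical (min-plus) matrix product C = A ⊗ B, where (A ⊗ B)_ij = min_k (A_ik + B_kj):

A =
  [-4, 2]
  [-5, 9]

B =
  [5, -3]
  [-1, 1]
A ⊗ B =
  [1, -7]
  [0, -8]

Apply the min-plus product entry-by-entry:
  C[0][0] = min over k of (A[0][0] + B[0][0] = -4 + 5 = 1, A[0][1] + B[1][0] = 2 + -1 = 1) = 1 (attained at k = 0)
  C[0][1] = min over k of (A[0][0] + B[0][1] = -4 + -3 = -7, A[0][1] + B[1][1] = 2 + 1 = 3) = -7 (attained at k = 0)
  C[1][0] = min over k of (A[1][0] + B[0][0] = -5 + 5 = 0, A[1][1] + B[1][0] = 9 + -1 = 8) = 0 (attained at k = 0)
  C[1][1] = min over k of (A[1][0] + B[0][1] = -5 + -3 = -8, A[1][1] + B[1][1] = 9 + 1 = 10) = -8 (attained at k = 0)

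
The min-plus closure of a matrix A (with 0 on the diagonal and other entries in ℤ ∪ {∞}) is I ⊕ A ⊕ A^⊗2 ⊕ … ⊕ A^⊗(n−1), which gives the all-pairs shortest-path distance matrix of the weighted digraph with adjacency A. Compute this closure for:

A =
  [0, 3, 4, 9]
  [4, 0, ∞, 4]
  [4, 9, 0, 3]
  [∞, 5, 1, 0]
Closure =
  [0, 3, 4, 7]
  [4, 0, 5, 4]
  [4, 7, 0, 3]
  [5, 5, 1, 0]

This is the Floyd-Warshall all-pairs shortest-path computation. For each intermediate vertex k = 0, 1, …, 3, update dist[i][j] ← min(dist[i][j], dist[i][k] + dist[k][j]). The final matrix gives, for each (i, j), the minimum total weight of any directed path from i to j (possibly empty when i = j).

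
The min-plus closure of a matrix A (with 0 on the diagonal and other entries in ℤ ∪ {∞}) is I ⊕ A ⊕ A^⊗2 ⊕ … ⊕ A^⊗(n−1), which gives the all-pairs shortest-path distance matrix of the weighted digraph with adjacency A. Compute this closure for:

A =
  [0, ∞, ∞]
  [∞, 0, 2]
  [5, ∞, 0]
Closure =
  [0, ∞, ∞]
  [7, 0, 2]
  [5, ∞, 0]

This is the Floyd-Warshall all-pairs shortest-path computation. For each intermediate vertex k = 0, 1, …, 2, update dist[i][j] ← min(dist[i][j], dist[i][k] + dist[k][j]). The final matrix gives, for each (i, j), the minimum total weight of any directed path from i to j (possibly empty when i = j).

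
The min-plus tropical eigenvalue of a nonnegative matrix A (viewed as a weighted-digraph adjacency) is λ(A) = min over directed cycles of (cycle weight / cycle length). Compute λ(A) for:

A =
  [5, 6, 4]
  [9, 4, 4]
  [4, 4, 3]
λ(A) = 3

Enumerate directed cycles and compute their means (weight / length). Sample:
  cycle 0 → 0: weight = 5, length = 1, mean = 5/1 ≈ 5.000
  cycle 1 → 1: weight = 4, length = 1, mean = 4/1 ≈ 4.000
  cycle 2 → 2: weight = 3, length = 1, mean = 3/1 ≈ 3.000
  cycle 0 → 1 → 0: weight = 15, length = 2, mean = 15/2 ≈ 7.500
  cycle 0 → 2 → 0: weight = 8, length = 2, mean = 8/2 ≈ 4.000
  cycle 1 → 0 → 1: weight = 15, length = 2, mean = 15/2 ≈ 7.500
Minimum mean = 3.000, attained e.g. along the cycle 2 → 2 with weight 3 and length 1. So λ(A) = 3/1 = 3.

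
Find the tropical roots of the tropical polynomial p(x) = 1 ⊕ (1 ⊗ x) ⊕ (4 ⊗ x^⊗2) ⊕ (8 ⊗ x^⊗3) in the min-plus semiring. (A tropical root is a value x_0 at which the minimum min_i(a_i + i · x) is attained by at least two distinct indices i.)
Roots: {-4, -3, 0}

Each tropical root is a break point of the lower envelope of the lines y = a_i + i · x (there are 4 lines, with slopes 0, 1, ..., 3). Only the lines that attain the minimum somewhere contribute to roots; other lines are dominated. Here the surviving (envelope) indices are i = 3, i = 2, i = 1, i = 0.
Intersections between consecutive envelope lines give the roots: for adjacent envelope indices i < j the intersection is x = (a_i − a_j) / (j − i). Reading off the sorted break points: {-4, -3, 0}.
Verification: at each break x_0, at least two indices attain the minimum of min_i(a_i + i · x_0).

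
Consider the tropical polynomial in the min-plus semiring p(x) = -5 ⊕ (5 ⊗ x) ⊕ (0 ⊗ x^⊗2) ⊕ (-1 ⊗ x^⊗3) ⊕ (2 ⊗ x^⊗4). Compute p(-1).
p(-1) = -5

A tropical monomial a ⊗ x^⊗i evaluates to a + i · x. Evaluating each term at x = -1:
  Term 0 contributes -5 + 0 · -1 = -5
  Term 1 contributes 5 + 1 · -1 = 4
  Term 2 contributes 0 + 2 · -1 = -2
  Term 3 contributes -1 + 3 · -1 = -4
  Term 4 contributes 2 + 4 · -1 = -2
p(-1) = ⊕ of these = min[-5, 4, -2, -4, -2] = -5.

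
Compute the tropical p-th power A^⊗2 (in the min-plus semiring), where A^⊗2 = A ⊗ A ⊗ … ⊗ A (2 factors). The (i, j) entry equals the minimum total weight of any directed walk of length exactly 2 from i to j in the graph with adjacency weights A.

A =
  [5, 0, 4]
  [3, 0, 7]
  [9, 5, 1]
A^⊗2 =
  [3, 0, 5]
  [3, 0, 7]
  [8, 5, 2]

Each entry (A^⊗2)_ij equals the minimum over all length-2 walks i = v_0 → v_1 → … → v_2 = j of Σ_t A[v_t][v_{t+1}]. For example, for (i, j) = (0, 2) we minimise over 3 possible intermediate vertex sequences; the minimum is 5, attained along the walk 0 → 2 → 2.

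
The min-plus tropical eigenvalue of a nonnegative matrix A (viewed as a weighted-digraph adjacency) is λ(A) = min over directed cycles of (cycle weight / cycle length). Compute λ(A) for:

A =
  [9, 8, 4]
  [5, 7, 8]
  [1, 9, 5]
λ(A) = 5/2

Enumerate directed cycles and compute their means (weight / length). Sample:
  cycle 0 → 0: weight = 9, length = 1, mean = 9/1 ≈ 9.000
  cycle 1 → 1: weight = 7, length = 1, mean = 7/1 ≈ 7.000
  cycle 2 → 2: weight = 5, length = 1, mean = 5/1 ≈ 5.000
  cycle 0 → 1 → 0: weight = 13, length = 2, mean = 13/2 ≈ 6.500
  cycle 0 → 2 → 0: weight = 5, length = 2, mean = 5/2 ≈ 2.500
  cycle 1 → 0 → 1: weight = 13, length = 2, mean = 13/2 ≈ 6.500
Minimum mean = 2.500, attained e.g. along the cycle 0 → 2 → 0 with weight 5 and length 2. So λ(A) = 5/2 = 5/2.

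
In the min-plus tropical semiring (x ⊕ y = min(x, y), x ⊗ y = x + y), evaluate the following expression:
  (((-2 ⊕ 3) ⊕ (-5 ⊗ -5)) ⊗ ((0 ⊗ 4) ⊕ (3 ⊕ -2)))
(((-2 ⊕ 3) ⊕ (-5 ⊗ -5)) ⊗ ((0 ⊗ 4) ⊕ (3 ⊕ -2))) = -12

Expand innermost to outermost. Recall ⊕ takes the minimum of its arguments and ⊗ takes their sum. Working out the expression (((-2 ⊕ 3) ⊕ (-5 ⊗ -5)) ⊗ ((0 ⊗ 4) ⊕ (3 ⊕ -2))) gives -12.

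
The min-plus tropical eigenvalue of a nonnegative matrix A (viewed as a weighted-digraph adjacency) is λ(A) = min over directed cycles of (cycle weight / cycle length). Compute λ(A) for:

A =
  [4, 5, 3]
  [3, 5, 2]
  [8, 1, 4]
λ(A) = 3/2

Enumerate directed cycles and compute their means (weight / length). Sample:
  cycle 0 → 0: weight = 4, length = 1, mean = 4/1 ≈ 4.000
  cycle 1 → 1: weight = 5, length = 1, mean = 5/1 ≈ 5.000
  cycle 2 → 2: weight = 4, length = 1, mean = 4/1 ≈ 4.000
  cycle 0 → 1 → 0: weight = 8, length = 2, mean = 8/2 ≈ 4.000
  cycle 0 → 2 → 0: weight = 11, length = 2, mean = 11/2 ≈ 5.500
  cycle 1 → 0 → 1: weight = 8, length = 2, mean = 8/2 ≈ 4.000
Minimum mean = 1.500, attained e.g. along the cycle 1 → 2 → 1 with weight 3 and length 2. So λ(A) = 3/2 = 3/2.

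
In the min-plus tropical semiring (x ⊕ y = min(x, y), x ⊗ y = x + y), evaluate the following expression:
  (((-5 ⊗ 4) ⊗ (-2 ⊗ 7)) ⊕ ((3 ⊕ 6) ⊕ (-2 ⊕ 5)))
(((-5 ⊗ 4) ⊗ (-2 ⊗ 7)) ⊕ ((3 ⊕ 6) ⊕ (-2 ⊕ 5))) = -2

Expand innermost to outermost. Recall ⊕ takes the minimum of its arguments and ⊗ takes their sum. Working out the expression (((-5 ⊗ 4) ⊗ (-2 ⊗ 7)) ⊕ ((3 ⊕ 6) ⊕ (-2 ⊕ 5))) gives -2.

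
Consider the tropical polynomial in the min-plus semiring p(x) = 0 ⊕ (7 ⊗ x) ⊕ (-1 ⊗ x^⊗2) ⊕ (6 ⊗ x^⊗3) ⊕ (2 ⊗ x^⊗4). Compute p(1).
p(1) = 0

A tropical monomial a ⊗ x^⊗i evaluates to a + i · x. Evaluating each term at x = 1:
  Term 0 contributes 0 + 0 · 1 = 0
  Term 1 contributes 7 + 1 · 1 = 8
  Term 2 contributes -1 + 2 · 1 = 1
  Term 3 contributes 6 + 3 · 1 = 9
  Term 4 contributes 2 + 4 · 1 = 6
p(1) = ⊕ of these = min[0, 8, 1, 9, 6] = 0.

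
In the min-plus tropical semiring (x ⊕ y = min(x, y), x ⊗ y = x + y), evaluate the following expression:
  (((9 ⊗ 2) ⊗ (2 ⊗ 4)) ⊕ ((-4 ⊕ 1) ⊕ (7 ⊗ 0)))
(((9 ⊗ 2) ⊗ (2 ⊗ 4)) ⊕ ((-4 ⊕ 1) ⊕ (7 ⊗ 0))) = -4

Expand innermost to outermost. Recall ⊕ takes the minimum of its arguments and ⊗ takes their sum. Working out the expression (((9 ⊗ 2) ⊗ (2 ⊗ 4)) ⊕ ((-4 ⊕ 1) ⊕ (7 ⊗ 0))) gives -4.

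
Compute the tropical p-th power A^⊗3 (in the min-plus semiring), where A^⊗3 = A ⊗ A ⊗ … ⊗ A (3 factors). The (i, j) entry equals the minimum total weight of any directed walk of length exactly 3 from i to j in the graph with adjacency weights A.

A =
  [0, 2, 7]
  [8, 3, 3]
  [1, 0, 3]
A^⊗3 =
  [0, 2, 5]
  [4, 6, 6]
  [1, 3, 6]

Each entry (A^⊗3)_ij equals the minimum over all length-3 walks i = v_0 → v_1 → … → v_3 = j of Σ_t A[v_t][v_{t+1}]. For example, for (i, j) = (0, 2) we minimise over 9 possible intermediate vertex sequences; the minimum is 5, attained along the walk 0 → 0 → 1 → 2.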